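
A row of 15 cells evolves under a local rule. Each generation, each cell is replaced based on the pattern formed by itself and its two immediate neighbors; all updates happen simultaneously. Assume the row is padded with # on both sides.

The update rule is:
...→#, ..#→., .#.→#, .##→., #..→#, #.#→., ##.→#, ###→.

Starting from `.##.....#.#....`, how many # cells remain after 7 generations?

9

generation 1: ..#####.#.####.
generation 2: #.....#.#....#.
generation 3: #####.#.####.#.
generation 4: ....#.#....#.#.
generation 5: ###.#.####.#.#.
generation 6: ..#.#....#.#.#.
generation 7: #.#.####.#.#.#.
count of #: 9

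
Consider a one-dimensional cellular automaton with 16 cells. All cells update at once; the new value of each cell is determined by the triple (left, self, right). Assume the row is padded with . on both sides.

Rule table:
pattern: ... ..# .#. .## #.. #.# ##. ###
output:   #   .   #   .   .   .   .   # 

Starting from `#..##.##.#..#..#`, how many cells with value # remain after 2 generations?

10

#........#..#..#
#.######.#..#..#
count of #: 10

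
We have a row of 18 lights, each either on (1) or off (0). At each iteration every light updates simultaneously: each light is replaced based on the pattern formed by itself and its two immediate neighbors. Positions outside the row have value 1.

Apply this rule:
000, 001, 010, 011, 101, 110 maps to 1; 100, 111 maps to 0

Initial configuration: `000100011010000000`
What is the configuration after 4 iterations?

011101111110111111
110111000011100000
011101011110101111
110111110011111000

110111110011111000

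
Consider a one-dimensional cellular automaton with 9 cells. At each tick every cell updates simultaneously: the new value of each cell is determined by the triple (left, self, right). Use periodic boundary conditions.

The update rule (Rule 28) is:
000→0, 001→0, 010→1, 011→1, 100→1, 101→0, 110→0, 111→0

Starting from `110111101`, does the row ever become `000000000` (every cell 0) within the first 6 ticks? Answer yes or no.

tick 1: 000100001
tick 2: 100110001
tick 3: 010101001
tick 4: 010101101
tick 5: 010101001  (repeats tick 3; period 2)
tick 6: 010101101
tick 6 is 010101101, still not uniform 0

no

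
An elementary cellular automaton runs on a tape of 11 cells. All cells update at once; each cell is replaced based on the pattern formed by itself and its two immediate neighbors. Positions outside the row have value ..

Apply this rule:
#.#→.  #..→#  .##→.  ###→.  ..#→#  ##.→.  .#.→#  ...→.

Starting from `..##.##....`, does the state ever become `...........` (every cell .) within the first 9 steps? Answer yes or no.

.#.....#...
###...###..
...#.#...#.
..##.##.###
.#.........
###........
...#.......
..###......
.#...#.....
step 9 is .#...#....., still not uniform .

no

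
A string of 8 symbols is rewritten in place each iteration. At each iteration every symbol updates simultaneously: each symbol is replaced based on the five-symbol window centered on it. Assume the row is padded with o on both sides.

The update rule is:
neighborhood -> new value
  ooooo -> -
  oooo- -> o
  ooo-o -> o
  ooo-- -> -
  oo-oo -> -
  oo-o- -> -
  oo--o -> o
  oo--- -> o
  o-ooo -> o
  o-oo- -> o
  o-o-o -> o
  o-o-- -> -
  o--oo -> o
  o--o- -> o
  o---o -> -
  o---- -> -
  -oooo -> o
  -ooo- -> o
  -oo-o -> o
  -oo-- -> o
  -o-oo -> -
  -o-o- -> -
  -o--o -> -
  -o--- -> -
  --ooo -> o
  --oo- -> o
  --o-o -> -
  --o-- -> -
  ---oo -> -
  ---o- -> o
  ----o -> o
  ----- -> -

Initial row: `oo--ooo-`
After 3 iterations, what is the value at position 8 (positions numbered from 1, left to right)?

iteration 1: o-ooooo-
iteration 2: o-oo-oo-
iteration 3: o-oo-oo-
position 8 holds -

-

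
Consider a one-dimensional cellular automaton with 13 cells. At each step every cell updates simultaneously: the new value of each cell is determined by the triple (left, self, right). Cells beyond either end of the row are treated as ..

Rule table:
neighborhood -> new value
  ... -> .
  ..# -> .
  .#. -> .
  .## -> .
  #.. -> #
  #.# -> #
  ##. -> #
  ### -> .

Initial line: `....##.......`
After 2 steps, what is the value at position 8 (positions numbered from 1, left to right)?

step 1: .....##......
step 2: ......##.....
position 8 holds #

#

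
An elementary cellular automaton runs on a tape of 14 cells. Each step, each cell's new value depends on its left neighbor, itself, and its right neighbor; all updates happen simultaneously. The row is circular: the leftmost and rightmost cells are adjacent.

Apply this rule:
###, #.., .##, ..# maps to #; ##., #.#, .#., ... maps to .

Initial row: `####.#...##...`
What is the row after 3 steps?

#.....##.#..##

###...#.##.#.#
##.#.#..#....#
#.....##.#..##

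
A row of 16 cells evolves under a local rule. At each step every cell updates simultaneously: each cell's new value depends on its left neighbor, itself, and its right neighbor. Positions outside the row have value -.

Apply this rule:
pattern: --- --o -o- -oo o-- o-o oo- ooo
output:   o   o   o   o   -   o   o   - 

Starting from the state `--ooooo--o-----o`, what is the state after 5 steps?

o-ooooo------ooo

ooo---o-oo-ooooo
o-o-oooooooo---o
ooooo------o-ooo
o---o-oooooooo-o
o-ooooo------ooo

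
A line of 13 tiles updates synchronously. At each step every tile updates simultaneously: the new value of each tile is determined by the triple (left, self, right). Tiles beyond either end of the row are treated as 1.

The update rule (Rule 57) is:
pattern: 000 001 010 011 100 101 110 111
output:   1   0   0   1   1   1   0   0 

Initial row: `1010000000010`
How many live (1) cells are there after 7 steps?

0101111111001
1011000000101
0110111110011
1101100001010
0011011100101
1010110010011
0101101001010
count of 1: 6

6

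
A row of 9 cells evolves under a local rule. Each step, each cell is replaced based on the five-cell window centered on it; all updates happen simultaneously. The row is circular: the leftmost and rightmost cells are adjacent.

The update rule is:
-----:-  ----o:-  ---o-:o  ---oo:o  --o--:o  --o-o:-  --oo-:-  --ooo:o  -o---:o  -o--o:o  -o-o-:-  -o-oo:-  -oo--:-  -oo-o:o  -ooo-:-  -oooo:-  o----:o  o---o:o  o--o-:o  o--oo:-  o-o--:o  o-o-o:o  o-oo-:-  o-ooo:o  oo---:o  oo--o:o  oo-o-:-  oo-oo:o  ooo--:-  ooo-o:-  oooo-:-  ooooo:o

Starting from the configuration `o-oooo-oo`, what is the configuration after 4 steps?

-oo---oo-
---ooo--o
oooo--ooo
oo--o-o-o

oo--o-o-o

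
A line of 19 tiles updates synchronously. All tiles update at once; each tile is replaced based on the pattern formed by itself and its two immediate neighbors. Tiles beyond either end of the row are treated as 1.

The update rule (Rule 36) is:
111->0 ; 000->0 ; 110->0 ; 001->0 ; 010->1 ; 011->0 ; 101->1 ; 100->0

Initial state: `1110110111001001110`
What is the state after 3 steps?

step 1: 0001001000001000001
step 2: 0001001000001000000
step 3: 0001001000001000000

0001001000001000000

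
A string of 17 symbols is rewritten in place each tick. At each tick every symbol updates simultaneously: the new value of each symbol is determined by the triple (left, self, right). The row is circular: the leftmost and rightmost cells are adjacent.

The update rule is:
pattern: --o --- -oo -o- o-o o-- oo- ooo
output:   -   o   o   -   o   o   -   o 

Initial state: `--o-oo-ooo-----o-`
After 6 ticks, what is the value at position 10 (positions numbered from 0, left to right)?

tick 1: o--oo-ooo-oooo--o
tick 2: -o-o-ooo-oooo-o-o
tick 3: o-o-ooo-oooo-o-o-
tick 4: -o-ooo-oooo-o-o-o
tick 5: o-ooo-oooo-o-o-o-
tick 6: -ooo-oooo-o-o-o-o
position 10 holds o

o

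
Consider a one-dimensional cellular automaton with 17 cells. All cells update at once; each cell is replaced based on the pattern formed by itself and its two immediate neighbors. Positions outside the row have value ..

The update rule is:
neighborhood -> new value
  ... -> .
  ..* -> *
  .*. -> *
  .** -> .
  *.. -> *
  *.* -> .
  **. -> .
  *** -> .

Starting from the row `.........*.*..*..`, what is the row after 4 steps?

.....*...*....*..

........**.*****.
.......*........*
......***......**
.....*...*....*..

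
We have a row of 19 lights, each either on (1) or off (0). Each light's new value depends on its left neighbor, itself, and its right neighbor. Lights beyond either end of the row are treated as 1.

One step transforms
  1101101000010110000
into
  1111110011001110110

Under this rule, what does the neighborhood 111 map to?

At position 0 the neighborhood is 111; the next row has 1 there.

1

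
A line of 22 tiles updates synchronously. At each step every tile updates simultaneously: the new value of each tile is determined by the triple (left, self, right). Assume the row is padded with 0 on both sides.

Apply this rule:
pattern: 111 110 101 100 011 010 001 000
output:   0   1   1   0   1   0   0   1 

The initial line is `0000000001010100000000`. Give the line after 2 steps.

1000000100010001000001

1111111100101001111111
1000000100010001000001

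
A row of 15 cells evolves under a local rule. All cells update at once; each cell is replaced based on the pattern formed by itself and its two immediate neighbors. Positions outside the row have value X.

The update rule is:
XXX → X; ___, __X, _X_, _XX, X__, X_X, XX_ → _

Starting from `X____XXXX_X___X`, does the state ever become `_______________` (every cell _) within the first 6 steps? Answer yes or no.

yes

______XX_______
_______________
all cells are _ at step 2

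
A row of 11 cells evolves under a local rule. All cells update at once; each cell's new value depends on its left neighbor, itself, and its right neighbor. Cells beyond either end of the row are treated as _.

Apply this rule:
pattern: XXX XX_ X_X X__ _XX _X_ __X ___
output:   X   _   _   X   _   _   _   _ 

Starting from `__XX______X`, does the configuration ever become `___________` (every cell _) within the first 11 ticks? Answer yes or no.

____X______
_____X_____
______X____
_______X___
________X__
_________X_
__________X
___________
all cells are _ at tick 8

yes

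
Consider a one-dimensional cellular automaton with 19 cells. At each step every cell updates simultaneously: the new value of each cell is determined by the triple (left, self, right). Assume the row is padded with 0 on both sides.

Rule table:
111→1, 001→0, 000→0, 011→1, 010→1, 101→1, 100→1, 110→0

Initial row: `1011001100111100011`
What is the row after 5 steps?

1110101010111010010
1101111111110111011
1011111111101110110
1111111111011101101
1111111110111011011

1111111110111011011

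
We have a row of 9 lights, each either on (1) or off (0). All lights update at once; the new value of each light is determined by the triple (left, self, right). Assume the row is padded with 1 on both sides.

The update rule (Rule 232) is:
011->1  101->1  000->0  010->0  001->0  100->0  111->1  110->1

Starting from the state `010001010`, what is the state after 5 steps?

step 1: 100000101
step 2: 100000011
step 3: 100000011  (fixed point — unchanged through step 5)

100000011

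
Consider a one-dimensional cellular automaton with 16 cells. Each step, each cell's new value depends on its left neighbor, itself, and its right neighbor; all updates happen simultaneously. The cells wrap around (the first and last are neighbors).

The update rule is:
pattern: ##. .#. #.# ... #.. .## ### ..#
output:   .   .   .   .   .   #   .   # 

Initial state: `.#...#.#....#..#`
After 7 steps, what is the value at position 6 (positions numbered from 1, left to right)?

....#......#..#.
...#......#..#..
..#......#..#...
.#......#..#....
#......#..#.....
......#..#.....#
.....#..#.....#.
position 6 holds #

#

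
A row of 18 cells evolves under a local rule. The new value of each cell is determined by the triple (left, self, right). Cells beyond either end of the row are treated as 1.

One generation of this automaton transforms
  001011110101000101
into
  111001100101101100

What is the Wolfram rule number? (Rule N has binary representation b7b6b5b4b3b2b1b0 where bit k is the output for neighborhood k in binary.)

150

position 5: 111 → 1  (bit 7 = 1)
position 7: 110 → 0  (bit 6 = 0)
position 3: 101 → 0  (bit 5 = 0)
position 0: 100 → 1  (bit 4 = 1)
position 4: 011 → 0  (bit 3 = 0)
position 2: 010 → 1  (bit 2 = 1)
position 1: 001 → 1  (bit 1 = 1)
position 13: 000 → 0  (bit 0 = 0)
bits b7..b0 = 10010110 = 150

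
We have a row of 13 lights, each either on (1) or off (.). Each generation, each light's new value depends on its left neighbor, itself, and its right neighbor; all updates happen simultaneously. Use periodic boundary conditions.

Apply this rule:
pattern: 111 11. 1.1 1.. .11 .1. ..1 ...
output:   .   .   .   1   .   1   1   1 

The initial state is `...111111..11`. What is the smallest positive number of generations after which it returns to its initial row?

2

111......11..
...111111..11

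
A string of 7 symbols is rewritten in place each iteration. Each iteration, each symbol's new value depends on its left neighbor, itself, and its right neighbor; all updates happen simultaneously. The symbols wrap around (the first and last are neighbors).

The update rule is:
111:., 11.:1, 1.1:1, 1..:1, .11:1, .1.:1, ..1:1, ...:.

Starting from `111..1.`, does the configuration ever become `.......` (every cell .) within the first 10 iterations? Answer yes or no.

iteration 1: 1.11111
iteration 2: 111....
iteration 3: 1.11..1
iteration 4: 1111111
iteration 5: .......
all cells are . at iteration 5

yes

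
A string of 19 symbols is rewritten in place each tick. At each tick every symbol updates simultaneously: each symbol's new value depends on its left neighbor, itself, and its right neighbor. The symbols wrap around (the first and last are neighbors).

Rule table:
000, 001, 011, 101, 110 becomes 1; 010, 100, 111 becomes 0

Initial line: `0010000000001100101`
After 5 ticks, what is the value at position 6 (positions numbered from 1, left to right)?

0100111111111101010
1001100000000110100
0011101111111111001
0110111000000001010
1111101011111110100
position 6 holds 0

0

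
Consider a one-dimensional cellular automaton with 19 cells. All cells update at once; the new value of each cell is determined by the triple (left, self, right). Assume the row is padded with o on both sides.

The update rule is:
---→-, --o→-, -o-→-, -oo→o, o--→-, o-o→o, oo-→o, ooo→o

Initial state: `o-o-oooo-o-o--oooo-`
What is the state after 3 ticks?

oooooooooo----ooooo

tick 1: oo-oooooo-o---ooooo
tick 2: oooooooooo----ooooo
tick 3: oooooooooo----ooooo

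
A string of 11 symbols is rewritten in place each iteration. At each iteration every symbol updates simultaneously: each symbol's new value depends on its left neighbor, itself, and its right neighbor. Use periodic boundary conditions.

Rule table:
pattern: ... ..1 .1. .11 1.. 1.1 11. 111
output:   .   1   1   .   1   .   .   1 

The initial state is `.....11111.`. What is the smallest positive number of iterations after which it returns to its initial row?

31

....1.111.1
1..11..1..1
.11..11111.
1..11.111.1
.11....1...
1..1..111..
111111.1.11
11111..1..1
1111.11111.
.11...111..
1..1.1.1.1.
1111.1.1.1.
.11..1.1.1.
1..111.1.11
.11.1..1..1
....1111111
1..1.11111.
1111..111..
.11.11.1.11
.......1...
......111..
.....1.1.1.
....11.1.11
1..1...1...
11111.111.1
1111...1...
.11.1.111.1
....1..1..1
1..11111111
.11.1111111
.....11111.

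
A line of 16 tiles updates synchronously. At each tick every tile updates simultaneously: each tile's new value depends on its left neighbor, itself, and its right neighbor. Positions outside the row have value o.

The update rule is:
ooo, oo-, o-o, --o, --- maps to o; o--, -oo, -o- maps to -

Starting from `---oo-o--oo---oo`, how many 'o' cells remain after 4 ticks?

-oo-oo--o-o-oo-o
o-oo-o-o-o-o-oo-
oo-oo-o-o-o-o-oo
ooo-oo-o-o-o-o-o
count of o: 10

10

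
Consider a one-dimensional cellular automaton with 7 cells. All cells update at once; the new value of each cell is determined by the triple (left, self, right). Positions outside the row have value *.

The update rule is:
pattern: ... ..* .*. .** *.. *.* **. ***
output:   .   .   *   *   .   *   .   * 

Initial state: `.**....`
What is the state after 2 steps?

*......

**.....
*......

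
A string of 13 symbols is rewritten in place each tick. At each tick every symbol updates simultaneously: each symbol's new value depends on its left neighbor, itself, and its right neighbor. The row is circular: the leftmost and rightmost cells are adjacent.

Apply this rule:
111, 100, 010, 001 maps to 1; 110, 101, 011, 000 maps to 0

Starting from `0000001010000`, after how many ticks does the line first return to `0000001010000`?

21

0000011011000
0000100000100
0001110001110
0010101010101
1110101010101
1100101010100
0011101010111
1101001010010
0001111011110
0010110001101
1110001010001
1101011011010
0001000000010
0011100000111
1101010001010
0001011011010
0011000000011
1100100000100
0011110001111
1101101010110
0000001010000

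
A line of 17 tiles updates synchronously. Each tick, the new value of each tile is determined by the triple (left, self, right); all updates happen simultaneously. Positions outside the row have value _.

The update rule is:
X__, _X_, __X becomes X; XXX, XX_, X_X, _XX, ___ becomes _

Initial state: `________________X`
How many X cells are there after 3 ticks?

_______________XX
______________X__
_____________XXX_
count of X: 3

3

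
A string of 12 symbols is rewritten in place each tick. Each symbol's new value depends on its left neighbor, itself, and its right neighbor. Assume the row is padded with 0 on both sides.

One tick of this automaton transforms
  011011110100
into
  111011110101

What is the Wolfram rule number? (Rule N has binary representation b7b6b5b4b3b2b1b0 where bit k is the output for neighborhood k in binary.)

207

position 5: 111 → 1  (bit 7 = 1)
position 2: 110 → 1  (bit 6 = 1)
position 3: 101 → 0  (bit 5 = 0)
position 10: 100 → 0  (bit 4 = 0)
position 1: 011 → 1  (bit 3 = 1)
position 9: 010 → 1  (bit 2 = 1)
position 0: 001 → 1  (bit 1 = 1)
position 11: 000 → 1  (bit 0 = 1)
bits b7..b0 = 11001111 = 207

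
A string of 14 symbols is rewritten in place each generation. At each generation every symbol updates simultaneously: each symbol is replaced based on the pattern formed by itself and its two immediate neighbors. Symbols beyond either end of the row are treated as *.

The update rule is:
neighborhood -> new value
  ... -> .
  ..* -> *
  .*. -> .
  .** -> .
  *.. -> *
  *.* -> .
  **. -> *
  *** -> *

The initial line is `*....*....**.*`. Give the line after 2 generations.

****...**...**

**..*.*..*.*..
****...**...**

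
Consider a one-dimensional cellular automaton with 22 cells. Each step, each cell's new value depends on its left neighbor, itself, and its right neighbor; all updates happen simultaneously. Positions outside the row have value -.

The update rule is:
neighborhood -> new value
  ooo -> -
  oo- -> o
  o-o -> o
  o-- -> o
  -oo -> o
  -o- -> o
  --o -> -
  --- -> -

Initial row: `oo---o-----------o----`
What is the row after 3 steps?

oooooo-oo--------o-oo-

step 1: ooo--oo----------oo---
step 2: o-oo-ooo---------ooo--
step 3: oooooo-oo--------o-oo-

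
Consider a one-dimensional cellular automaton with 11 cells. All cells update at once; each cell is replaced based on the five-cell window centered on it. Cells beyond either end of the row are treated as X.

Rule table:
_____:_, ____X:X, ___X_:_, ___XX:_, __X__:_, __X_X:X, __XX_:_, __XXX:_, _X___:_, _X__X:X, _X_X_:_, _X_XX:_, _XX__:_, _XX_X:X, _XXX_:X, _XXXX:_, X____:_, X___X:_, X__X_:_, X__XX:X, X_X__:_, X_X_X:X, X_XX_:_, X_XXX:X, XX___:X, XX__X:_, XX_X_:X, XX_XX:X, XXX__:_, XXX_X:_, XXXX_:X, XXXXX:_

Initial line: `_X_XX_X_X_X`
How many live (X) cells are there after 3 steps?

5

step 1: XX__XXX_X_X
step 2: X__X_X_XX_X
step 3: ___X_X__XXX
count of X: 5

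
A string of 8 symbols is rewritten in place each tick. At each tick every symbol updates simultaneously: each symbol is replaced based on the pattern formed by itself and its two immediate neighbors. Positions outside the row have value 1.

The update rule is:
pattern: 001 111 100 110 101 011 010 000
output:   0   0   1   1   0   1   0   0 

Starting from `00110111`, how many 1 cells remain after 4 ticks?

4

tick 1: 10110100
tick 2: 10110010
tick 3: 10111000
tick 4: 10101100
count of 1: 4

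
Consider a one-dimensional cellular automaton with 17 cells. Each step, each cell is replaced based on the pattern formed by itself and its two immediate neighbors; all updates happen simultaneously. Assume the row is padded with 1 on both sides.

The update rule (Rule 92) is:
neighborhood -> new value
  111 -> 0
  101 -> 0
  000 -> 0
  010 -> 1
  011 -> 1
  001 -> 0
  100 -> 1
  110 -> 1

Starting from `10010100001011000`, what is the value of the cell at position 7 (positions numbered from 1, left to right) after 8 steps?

0

11010110001011100
01010111001010110
01010101101010110
01010101101010110  (fixed point — unchanged through step 8)
position 7 holds 0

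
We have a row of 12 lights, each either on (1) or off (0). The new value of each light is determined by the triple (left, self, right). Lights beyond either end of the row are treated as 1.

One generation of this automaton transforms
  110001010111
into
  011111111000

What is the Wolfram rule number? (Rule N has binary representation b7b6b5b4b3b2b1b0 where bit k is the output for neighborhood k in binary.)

119

position 0: 111 → 0  (bit 7 = 0)
position 1: 110 → 1  (bit 6 = 1)
position 6: 101 → 1  (bit 5 = 1)
position 2: 100 → 1  (bit 4 = 1)
position 9: 011 → 0  (bit 3 = 0)
position 5: 010 → 1  (bit 2 = 1)
position 4: 001 → 1  (bit 1 = 1)
position 3: 000 → 1  (bit 0 = 1)
bits b7..b0 = 01110111 = 119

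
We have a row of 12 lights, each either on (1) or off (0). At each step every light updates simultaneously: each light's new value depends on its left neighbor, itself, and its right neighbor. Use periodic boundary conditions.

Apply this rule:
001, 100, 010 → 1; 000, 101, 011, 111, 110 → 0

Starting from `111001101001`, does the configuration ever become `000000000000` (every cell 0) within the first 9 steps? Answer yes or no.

yes

step 1: 000110001110
step 2: 001001010001
step 3: 111111011011
step 4: 000000000000
all cells are 0 at step 4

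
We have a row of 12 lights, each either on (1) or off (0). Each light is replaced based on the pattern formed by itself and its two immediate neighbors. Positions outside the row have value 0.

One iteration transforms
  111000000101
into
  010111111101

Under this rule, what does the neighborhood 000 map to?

At position 4 the neighborhood is 000; the next row has 1 there.

1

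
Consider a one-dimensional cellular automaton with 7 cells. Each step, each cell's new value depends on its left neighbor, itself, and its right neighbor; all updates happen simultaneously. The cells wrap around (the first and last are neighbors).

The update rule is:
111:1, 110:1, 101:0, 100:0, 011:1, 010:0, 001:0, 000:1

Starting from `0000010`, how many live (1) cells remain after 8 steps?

5

1111000
1111010
1111000  (repeats step 1; period 2)
step 8: 1111010
count of 1: 5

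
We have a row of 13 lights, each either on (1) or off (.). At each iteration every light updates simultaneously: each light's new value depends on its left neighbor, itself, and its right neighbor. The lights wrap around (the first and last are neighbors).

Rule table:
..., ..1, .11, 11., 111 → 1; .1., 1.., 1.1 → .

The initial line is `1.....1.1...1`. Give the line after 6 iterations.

1.1111....111
1.1111.111111
1.1111.111111  (fixed point — unchanged through iteration 6)

1.1111.111111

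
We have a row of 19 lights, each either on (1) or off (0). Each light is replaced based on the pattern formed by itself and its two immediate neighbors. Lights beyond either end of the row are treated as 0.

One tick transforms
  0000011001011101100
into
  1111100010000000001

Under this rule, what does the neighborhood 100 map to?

At position 7 the neighborhood is 100; the next row has 0 there.

0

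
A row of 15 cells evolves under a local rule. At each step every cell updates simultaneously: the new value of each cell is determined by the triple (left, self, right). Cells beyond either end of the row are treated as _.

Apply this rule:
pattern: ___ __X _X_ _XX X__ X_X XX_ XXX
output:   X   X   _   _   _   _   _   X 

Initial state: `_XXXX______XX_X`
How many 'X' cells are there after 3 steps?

step 1: X_XX__XXXXX____
step 2: _____X_XXX__XXX
step 3: XXXXX___X__X_X_
count of X: 8

8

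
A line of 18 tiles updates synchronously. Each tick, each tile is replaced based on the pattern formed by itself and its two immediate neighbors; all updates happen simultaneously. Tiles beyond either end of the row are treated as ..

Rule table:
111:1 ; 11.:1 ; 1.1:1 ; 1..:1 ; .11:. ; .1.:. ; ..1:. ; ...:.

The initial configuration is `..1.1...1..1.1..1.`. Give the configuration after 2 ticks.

...1.1...1..1.1..1
....1.1...1..1.1..

....1.1...1..1.1..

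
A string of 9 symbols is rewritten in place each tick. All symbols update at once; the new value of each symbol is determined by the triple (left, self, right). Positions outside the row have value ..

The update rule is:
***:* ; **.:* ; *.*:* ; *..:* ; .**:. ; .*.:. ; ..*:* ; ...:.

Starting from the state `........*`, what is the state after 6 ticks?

tick 1: .......*.
tick 2: ......*.*
tick 3: .....*.*.
tick 4: ....*.*.*
tick 5: ...*.*.*.
tick 6: ..*.*.*.*

..*.*.*.*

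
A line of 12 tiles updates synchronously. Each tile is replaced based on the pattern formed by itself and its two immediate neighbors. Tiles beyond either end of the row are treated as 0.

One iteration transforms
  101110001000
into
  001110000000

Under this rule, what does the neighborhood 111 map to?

1

At position 3 the neighborhood is 111; the next row has 1 there.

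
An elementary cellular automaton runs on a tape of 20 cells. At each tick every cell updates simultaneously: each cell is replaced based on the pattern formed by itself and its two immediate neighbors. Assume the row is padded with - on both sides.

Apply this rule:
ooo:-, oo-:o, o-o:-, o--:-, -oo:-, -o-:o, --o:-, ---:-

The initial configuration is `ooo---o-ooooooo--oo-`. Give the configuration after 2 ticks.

--o---o-------o---o-

--o---o-------o---o-
--o---o-------o---o-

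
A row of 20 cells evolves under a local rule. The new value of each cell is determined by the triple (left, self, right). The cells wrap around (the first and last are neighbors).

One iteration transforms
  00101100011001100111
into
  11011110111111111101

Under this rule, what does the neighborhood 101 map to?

At position 3 the neighborhood is 101; the next row has 1 there.

1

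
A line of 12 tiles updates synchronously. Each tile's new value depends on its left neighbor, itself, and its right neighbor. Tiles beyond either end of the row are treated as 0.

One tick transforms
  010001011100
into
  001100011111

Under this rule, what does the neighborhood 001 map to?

At position 0 the neighborhood is 001; the next row has 0 there.

0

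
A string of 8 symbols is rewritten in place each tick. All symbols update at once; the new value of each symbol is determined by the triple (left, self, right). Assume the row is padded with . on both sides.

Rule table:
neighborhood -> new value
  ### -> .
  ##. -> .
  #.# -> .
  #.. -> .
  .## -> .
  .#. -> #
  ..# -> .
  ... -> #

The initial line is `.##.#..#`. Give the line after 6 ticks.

tick 1: ....#..#
tick 2: ###.#..#
tick 3: ....#..#  (repeats tick 1; period 2)
tick 6: ###.#..#

###.#..#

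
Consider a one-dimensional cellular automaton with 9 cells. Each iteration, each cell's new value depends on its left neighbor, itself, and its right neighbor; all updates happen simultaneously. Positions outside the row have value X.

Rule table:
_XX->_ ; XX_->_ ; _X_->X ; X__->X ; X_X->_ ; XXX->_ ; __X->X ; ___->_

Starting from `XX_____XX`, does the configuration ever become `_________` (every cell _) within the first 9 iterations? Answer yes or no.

yes

__X___X__
XXXX_XXXX
_________
all cells are _ at iteration 3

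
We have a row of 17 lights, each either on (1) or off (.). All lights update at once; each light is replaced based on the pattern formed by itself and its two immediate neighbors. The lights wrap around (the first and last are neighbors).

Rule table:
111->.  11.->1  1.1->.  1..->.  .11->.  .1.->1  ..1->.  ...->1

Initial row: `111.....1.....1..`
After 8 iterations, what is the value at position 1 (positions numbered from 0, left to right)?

.

iteration 1: ..1.111.1.111.1..
iteration 2: 1.1...1.1...1.1.1
iteration 3: 1.1.1.1.1.1.1.1..
iteration 4: 1.1.1.1.1.1.1.1..  (fixed point — unchanged through iteration 8)
position 1 holds .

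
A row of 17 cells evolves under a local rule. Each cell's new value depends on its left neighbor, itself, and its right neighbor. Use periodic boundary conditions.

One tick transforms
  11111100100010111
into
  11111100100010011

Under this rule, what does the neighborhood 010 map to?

At position 8 the neighborhood is 010; the next row has 1 there.

1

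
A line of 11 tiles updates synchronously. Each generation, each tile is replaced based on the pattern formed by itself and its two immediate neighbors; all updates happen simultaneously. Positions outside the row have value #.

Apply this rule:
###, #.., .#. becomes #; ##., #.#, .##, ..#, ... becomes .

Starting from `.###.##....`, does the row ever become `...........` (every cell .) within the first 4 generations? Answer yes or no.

..#....#...
#.##...##..
....#....#.
#...##...#.
generation 4 is #...##...#., still not uniform .

no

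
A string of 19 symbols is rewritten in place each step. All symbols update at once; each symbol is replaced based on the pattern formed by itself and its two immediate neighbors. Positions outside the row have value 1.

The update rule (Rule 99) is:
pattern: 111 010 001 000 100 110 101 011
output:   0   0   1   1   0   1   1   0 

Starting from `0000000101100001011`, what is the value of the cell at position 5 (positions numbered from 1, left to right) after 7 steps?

0

step 1: 0111111010101110100
step 2: 1000001101010011001
step 3: 1011110110100101010
step 4: 1100011011001010101
step 5: 0101101101010101010
step 6: 1010110110101010101
step 7: 1101011011010101010
position 5 holds 0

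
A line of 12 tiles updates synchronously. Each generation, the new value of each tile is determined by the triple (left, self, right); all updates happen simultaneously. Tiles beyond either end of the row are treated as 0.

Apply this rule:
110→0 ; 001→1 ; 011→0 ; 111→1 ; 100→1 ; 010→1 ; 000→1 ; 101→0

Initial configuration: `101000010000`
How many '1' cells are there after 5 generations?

10

generation 1: 101111111111
generation 2: 100111111110
generation 3: 111011111101
generation 4: 010001111001
generation 5: 111110110111
count of 1: 10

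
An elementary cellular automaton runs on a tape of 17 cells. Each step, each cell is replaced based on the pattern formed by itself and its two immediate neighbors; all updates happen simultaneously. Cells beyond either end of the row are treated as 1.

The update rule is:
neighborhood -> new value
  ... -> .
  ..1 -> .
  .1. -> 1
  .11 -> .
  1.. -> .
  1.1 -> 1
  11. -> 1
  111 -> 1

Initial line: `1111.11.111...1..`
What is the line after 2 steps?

11111.11.11...1..
111111.11.1...1..

111111.11.1...1..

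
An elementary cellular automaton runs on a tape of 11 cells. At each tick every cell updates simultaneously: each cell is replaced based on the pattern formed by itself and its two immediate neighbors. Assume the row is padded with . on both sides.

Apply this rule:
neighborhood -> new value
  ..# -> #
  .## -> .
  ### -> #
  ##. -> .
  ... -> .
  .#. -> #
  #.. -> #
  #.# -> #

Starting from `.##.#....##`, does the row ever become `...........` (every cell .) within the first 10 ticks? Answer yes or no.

no

#..###..#..
###.#.####.
.#.###.##.#
###.#.#..##
.#.######..
###.####.#.
.#.#.##.###
#####..#.#.
.###.######
#.#.#.####.
tick 10 is #.#.#.####., still not uniform .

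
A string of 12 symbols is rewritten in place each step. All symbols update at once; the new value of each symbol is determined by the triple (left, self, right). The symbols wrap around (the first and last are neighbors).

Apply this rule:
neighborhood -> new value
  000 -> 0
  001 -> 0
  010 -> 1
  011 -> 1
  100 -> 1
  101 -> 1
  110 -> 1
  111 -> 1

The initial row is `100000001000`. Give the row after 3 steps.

111100001111

step 1: 110000001100
step 2: 111000001110
step 3: 111100001111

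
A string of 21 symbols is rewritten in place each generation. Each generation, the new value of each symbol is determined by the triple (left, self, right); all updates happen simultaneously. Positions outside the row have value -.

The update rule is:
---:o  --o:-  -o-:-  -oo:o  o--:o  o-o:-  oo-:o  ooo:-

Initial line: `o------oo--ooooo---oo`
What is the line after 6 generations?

-ooooo-ooo-o---ooo-oo
-o---o-o-o--oo-o-o-oo
--oo------o-oo-----oo
o-ooooooo---oooooo-oo
--o-----ooo-o----o-oo
o--oooo-o-o--ooo---oo

o--oooo-o-o--ooo---oo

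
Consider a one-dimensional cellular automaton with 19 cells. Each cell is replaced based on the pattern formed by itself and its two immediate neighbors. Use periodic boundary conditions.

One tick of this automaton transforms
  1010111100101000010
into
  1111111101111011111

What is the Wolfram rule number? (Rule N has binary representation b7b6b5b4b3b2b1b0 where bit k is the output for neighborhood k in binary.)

239

position 5: 111 → 1  (bit 7 = 1)
position 7: 110 → 1  (bit 6 = 1)
position 1: 101 → 1  (bit 5 = 1)
position 8: 100 → 0  (bit 4 = 0)
position 4: 011 → 1  (bit 3 = 1)
position 0: 010 → 1  (bit 2 = 1)
position 9: 001 → 1  (bit 1 = 1)
position 14: 000 → 1  (bit 0 = 1)
bits b7..b0 = 11101111 = 239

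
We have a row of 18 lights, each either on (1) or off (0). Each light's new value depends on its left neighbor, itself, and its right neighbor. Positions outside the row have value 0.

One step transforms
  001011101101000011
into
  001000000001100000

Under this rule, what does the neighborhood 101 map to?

At position 3 the neighborhood is 101; the next row has 0 there.

0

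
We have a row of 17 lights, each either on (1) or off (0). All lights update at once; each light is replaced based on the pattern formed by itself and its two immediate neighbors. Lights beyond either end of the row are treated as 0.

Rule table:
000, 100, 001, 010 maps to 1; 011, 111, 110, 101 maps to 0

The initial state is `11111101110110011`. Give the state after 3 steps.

step 1: 00000000000001100
step 2: 11111111111110011
step 3: 00000000000001100

00000000000001100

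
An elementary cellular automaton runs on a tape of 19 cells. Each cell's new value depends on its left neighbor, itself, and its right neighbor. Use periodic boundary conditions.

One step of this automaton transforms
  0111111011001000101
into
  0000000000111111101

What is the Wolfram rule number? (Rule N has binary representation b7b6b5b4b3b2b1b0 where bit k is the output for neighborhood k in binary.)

position 2: 111 → 0  (bit 7 = 0)
position 6: 110 → 0  (bit 6 = 0)
position 0: 101 → 0  (bit 5 = 0)
position 10: 100 → 1  (bit 4 = 1)
position 1: 011 → 0  (bit 3 = 0)
position 12: 010 → 1  (bit 2 = 1)
position 11: 001 → 1  (bit 1 = 1)
position 14: 000 → 1  (bit 0 = 1)
bits b7..b0 = 00010111 = 23

23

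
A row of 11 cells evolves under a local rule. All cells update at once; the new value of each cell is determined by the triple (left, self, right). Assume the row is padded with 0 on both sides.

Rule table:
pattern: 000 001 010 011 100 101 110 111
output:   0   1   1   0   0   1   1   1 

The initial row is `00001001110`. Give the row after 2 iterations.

00011010110
00101111010

00101111010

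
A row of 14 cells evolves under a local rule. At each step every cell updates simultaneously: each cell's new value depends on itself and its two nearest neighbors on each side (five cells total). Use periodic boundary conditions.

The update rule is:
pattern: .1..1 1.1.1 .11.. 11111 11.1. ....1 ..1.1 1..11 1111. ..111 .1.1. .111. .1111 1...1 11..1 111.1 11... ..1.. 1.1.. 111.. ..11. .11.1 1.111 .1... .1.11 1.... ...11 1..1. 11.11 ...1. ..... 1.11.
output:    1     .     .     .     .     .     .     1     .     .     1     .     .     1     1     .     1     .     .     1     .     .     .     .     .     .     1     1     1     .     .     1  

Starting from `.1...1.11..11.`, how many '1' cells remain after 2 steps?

1..1...1.11..1
.11..1...1.11.
count of 1: 6

6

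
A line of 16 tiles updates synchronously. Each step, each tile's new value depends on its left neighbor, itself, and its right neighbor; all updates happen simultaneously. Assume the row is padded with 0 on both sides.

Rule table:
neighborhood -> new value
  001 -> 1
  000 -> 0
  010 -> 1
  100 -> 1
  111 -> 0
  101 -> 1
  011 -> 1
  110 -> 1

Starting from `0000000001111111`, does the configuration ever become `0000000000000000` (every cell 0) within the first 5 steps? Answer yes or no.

no

step 1: 0000000011000001
step 2: 0000000111100011
step 3: 0000001100110111
step 4: 0000011111111101
step 5: 0000110000000111
step 5 is 0000110000000111, still not uniform 0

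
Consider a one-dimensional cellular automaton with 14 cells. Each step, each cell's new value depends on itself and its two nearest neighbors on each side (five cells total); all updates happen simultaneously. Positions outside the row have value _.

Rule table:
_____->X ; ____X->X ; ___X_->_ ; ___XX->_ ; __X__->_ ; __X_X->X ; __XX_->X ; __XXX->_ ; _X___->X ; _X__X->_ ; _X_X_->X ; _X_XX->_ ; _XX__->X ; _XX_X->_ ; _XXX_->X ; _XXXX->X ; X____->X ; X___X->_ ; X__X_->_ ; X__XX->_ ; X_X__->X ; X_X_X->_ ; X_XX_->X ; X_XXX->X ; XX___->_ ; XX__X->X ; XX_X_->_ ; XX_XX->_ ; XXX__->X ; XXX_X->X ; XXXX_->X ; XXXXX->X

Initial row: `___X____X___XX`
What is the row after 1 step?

XX__XXX__X__XX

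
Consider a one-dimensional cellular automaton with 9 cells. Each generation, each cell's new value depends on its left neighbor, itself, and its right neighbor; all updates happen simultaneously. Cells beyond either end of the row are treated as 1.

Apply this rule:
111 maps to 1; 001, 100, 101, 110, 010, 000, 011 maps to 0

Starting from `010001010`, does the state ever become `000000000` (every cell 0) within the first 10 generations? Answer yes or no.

generation 1: 000000000
all cells are 0 at generation 1

yes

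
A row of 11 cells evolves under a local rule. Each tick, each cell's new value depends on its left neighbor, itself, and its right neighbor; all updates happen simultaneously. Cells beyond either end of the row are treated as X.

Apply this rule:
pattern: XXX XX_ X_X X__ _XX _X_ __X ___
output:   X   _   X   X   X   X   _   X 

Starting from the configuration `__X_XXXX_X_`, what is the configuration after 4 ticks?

X_XXXXX_XXX
_XXXXX_XXXX
XXXXX_XXXXX
XXXX_XXXXXX

XXXX_XXXXXX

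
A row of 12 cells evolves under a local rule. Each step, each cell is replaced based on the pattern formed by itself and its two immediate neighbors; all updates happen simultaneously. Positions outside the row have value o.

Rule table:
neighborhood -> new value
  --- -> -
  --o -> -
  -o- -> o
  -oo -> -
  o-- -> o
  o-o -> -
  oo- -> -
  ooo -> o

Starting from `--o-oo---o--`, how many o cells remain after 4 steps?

o-o---o--oo-
--oo--oo----
o---o---o---
-o--oo--oo--
count of o: 5

5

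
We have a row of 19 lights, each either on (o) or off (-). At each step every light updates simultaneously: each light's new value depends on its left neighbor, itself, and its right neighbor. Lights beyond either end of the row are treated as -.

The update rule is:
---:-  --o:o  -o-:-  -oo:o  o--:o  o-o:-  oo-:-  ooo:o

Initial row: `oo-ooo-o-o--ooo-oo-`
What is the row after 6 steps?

-o---oooo-oo-------

o--oo-----oooo--o-o
-ooo-o---oooo-oo---
ooo---o-oooo--o-o--
oo-o-o--ooo-oo---o-
o-----oooo--o-o-o-o
-o---oooo-oo-------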